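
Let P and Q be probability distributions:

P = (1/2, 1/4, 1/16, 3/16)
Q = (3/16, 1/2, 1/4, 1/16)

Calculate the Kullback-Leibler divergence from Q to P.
D(P||Q) = Σ P(i) log₂(P(i)/Q(i))
  i=0: (1/2) × log₂((1/2)/(3/16)) = (1/2) × log₂(8/3) = 0.7075
  i=1: (1/4) × log₂((1/4)/(1/2)) = (1/4) × log₂(1/2) = -0.2500
  i=2: (1/16) × log₂((1/16)/(1/4)) = (1/16) × log₂(1/4) = -0.1250
  i=3: (3/16) × log₂((3/16)/(1/16)) = (3/16) × log₂(3) = 0.2972
D(P||Q) = 0.7075 - 0.2500 - 0.1250 + 0.2972
  = 0.6297 bits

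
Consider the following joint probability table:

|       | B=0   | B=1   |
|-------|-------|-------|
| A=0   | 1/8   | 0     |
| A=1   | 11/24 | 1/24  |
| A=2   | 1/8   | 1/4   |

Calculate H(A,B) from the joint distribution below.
H(A,B) = -Σ P(A,B) log₂ P(A,B), summed over the non-zero cells:
H(A,B) = -[(1/8)·log₂(1/8) + (11/24)·log₂(11/24) + (1/24)·log₂(1/24) + (1/8)·log₂(1/8) + (1/4)·log₂(1/4)]
  = 0.3750 + 0.5159 + 0.1910 + 0.3750 + 0.5000
  = 1.9569 bits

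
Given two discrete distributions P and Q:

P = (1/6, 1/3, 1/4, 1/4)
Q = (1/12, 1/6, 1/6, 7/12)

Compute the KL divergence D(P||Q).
D(P||Q) = Σ P(i) log₂(P(i)/Q(i))
  i=0: (1/6) × log₂((1/6)/(1/12)) = (1/6) × log₂(2) = 0.1667
  i=1: (1/3) × log₂((1/3)/(1/6)) = (1/3) × log₂(2) = 0.3333
  i=2: (1/4) × log₂((1/4)/(1/6)) = (1/4) × log₂(3/2) = 0.1462
  i=3: (1/4) × log₂((1/4)/(7/12)) = (1/4) × log₂(3/7) = -0.3056
D(P||Q) = 0.1667 + 0.3333 + 0.1462 - 0.3056
  = 0.3406 bits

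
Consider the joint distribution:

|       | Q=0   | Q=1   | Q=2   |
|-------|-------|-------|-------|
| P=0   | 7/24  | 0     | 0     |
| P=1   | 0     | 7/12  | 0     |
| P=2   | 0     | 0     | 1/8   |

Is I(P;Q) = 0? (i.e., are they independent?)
Marginal P(P) (row sums):
  P(P=0) = 7/24 + 0 + 0 = 7/24
  P(P=1) = 0 + 7/12 + 0 = 7/12
  P(P=2) = 0 + 0 + 1/8 = 1/8
Marginal P(Q) (column sums):
  P(Q=0) = 7/24 + 0 + 0 = 7/24
  P(Q=1) = 0 + 7/12 + 0 = 7/12
  P(Q=2) = 0 + 0 + 1/8 = 1/8

P and Q are independent iff P(P=i,Q=j) = P(P=i)·P(Q=j) for every cell.
  P(P=0)·P(Q=0) = 7/24 × 7/24 = 49/576, but P(P=0,Q=0) = 7/24 ✗

No, P and Q are not independent. Quantitatively, I(P;Q) > 0:

H(P) = -[(7/24)·log₂(7/24) + (7/12)·log₂(7/12) + (1/8)·log₂(1/8)]
  = 0.5185 + 0.4536 + 0.3750
  = 1.3471 bits
H(Q) = -[(7/24)·log₂(7/24) + (7/12)·log₂(7/12) + (1/8)·log₂(1/8)]
  = 0.5185 + 0.4536 + 0.3750
  = 1.3471 bits
H(P,Q) = -[(7/24)·log₂(7/24) + (7/12)·log₂(7/12) + (1/8)·log₂(1/8)]
  = 0.5185 + 0.4536 + 0.3750
  = 1.3471 bits
I(P;Q) = H(P) + H(Q) - H(P,Q) = 1.3471 + 1.3471 - 1.3471 = 1.3471 bits > 0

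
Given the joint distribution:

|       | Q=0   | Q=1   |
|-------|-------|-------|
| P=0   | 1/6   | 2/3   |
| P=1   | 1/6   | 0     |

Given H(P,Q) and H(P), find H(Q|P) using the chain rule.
From the chain rule: H(P,Q) = H(P) + H(Q|P)
Therefore: H(Q|P) = H(P,Q) - H(P)

H(P,Q) = -[(1/6)·log₂(1/6) + (2/3)·log₂(2/3) + (1/6)·log₂(1/6)]
  = 0.4308 + 0.3900 + 0.4308
  = 1.2516 bits
Marginal P(P) (row sums):
  P(P=0) = 1/6 + 2/3 = 5/6
  P(P=1) = 1/6 + 0 = 1/6
H(P) = -[(5/6)·log₂(5/6) + (1/6)·log₂(1/6)]
  = 0.2192 + 0.4308
  = 0.6500 bits

H(Q|P) = 1.2516 - 0.6500 = 0.6016 bits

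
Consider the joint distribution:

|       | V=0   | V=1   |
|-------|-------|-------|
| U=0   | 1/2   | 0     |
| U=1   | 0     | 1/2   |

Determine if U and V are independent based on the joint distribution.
Marginal P(U) (row sums):
  P(U=0) = 1/2 + 0 = 1/2
  P(U=1) = 0 + 1/2 = 1/2
Marginal P(V) (column sums):
  P(V=0) = 1/2 + 0 = 1/2
  P(V=1) = 0 + 1/2 = 1/2

U and V are independent iff P(U=i,V=j) = P(U=i)·P(V=j) for every cell.
  P(U=0)·P(V=0) = 1/2 × 1/2 = 1/4, but P(U=0,V=0) = 1/2 ✗

No, U and V are not independent. Quantitatively, I(U;V) > 0:

H(U) = -[(1/2)·log₂(1/2) + (1/2)·log₂(1/2)]
  = 0.5000 + 0.5000
  = 1.0000 bits
H(V) = -[(1/2)·log₂(1/2) + (1/2)·log₂(1/2)]
  = 0.5000 + 0.5000
  = 1.0000 bits
H(U,V) = -[(1/2)·log₂(1/2) + (1/2)·log₂(1/2)]
  = 0.5000 + 0.5000
  = 1.0000 bits
I(U;V) = H(U) + H(V) - H(U,V) = 1.0000 + 1.0000 - 1.0000 = 1.0000 bits > 0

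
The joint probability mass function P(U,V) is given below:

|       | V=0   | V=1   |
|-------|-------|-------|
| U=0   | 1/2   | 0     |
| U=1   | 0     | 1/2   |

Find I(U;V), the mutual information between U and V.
Marginal P(U) (row sums):
  P(U=0) = 1/2 + 0 = 1/2
  P(U=1) = 0 + 1/2 = 1/2
Marginal P(V) (column sums):
  P(V=0) = 1/2 + 0 = 1/2
  P(V=1) = 0 + 1/2 = 1/2

H(U) = -[(1/2)·log₂(1/2) + (1/2)·log₂(1/2)]
  = 0.5000 + 0.5000
  = 1.0000 bits
H(V) = -[(1/2)·log₂(1/2) + (1/2)·log₂(1/2)]
  = 0.5000 + 0.5000
  = 1.0000 bits
H(U,V) = -[(1/2)·log₂(1/2) + (1/2)·log₂(1/2)]
  = 0.5000 + 0.5000
  = 1.0000 bits

I(U;V) = H(U) + H(V) - H(U,V)
  = 1.0000 + 1.0000 - 1.0000
  = 1.0000 bits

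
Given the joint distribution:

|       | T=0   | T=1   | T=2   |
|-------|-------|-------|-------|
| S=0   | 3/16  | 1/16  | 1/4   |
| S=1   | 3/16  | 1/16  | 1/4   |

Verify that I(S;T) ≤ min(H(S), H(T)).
Marginal P(S) (row sums):
  P(S=0) = 3/16 + 1/16 + 1/4 = 1/2
  P(S=1) = 3/16 + 1/16 + 1/4 = 1/2
Marginal P(T) (column sums):
  P(T=0) = 3/16 + 3/16 = 3/8
  P(T=1) = 1/16 + 1/16 = 1/8
  P(T=2) = 1/4 + 1/4 = 1/2

H(S) = -[(1/2)·log₂(1/2) + (1/2)·log₂(1/2)]
  = 0.5000 + 0.5000
  = 1.0000 bits
H(T) = -[(3/8)·log₂(3/8) + (1/8)·log₂(1/8) + (1/2)·log₂(1/2)]
  = 0.5306 + 0.3750 + 0.5000
  = 1.4056 bits
H(S,T) = -[(3/16)·log₂(3/16) + (1/16)·log₂(1/16) + (1/4)·log₂(1/4) + (3/16)·log₂(3/16) + (1/16)·log₂(1/16) + (1/4)·log₂(1/4)]
  = 0.4528 + 0.2500 + 0.5000 + 0.4528 + 0.2500 + 0.5000
  = 2.4056 bits

I(S;T) = H(S) + H(T) - H(S,T)
  = 1.0000 + 1.4056 - 2.4056
  = 0.0000 bits

min(H(S), H(T)) = min(1.0000, 1.4056) = 1.0000 bits
Since 0.0000 ≤ 1.0000, the bound is satisfied ✓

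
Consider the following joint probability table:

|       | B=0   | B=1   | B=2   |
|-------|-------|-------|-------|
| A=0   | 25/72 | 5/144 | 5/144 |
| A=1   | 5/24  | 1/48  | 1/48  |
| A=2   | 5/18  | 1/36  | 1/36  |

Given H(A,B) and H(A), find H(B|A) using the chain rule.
From the chain rule: H(A,B) = H(A) + H(B|A)
Therefore: H(B|A) = H(A,B) - H(A)

H(A,B) = -[(25/72)·log₂(25/72) + (5/144)·log₂(5/144) + (5/144)·log₂(5/144) + (5/24)·log₂(5/24) + (1/48)·log₂(1/48) + (1/48)·log₂(1/48) + (5/18)·log₂(5/18) + (1/36)·log₂(1/36) + (1/36)·log₂(1/36)]
  = 0.5299 + 0.1683 + 0.1683 + 0.4715 + 0.1164 + 0.1164 + 0.5133 + 0.1436 + 0.1436
  = 2.3713 bits
Marginal P(A) (row sums):
  P(A=0) = 25/72 + 5/144 + 5/144 = 5/12
  P(A=1) = 5/24 + 1/48 + 1/48 = 1/4
  P(A=2) = 5/18 + 1/36 + 1/36 = 1/3
H(A) = -[(5/12)·log₂(5/12) + (1/4)·log₂(1/4) + (1/3)·log₂(1/3)]
  = 0.5263 + 0.5000 + 0.5283
  = 1.5546 bits

H(B|A) = 2.3713 - 1.5546 = 0.8167 bits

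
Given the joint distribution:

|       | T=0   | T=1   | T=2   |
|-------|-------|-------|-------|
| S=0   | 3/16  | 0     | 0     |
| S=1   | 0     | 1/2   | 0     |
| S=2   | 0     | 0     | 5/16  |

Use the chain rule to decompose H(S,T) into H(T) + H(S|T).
By the chain rule: H(S,T) = H(T) + H(S|T)

Marginal P(T) (column sums):
  P(T=0) = 3/16 + 0 + 0 = 3/16
  P(T=1) = 0 + 1/2 + 0 = 1/2
  P(T=2) = 0 + 0 + 5/16 = 5/16
H(T) = -[(3/16)·log₂(3/16) + (1/2)·log₂(1/2) + (5/16)·log₂(5/16)]
  = 0.4528 + 0.5000 + 0.5244
  = 1.4772 bits
H(S|T) = -Σ P(S,T)·log₂ P(S|T), where P(S|T) = P(S,T) / P(T)
  (cells with P(S,T) = 0 contribute 0)
  (S=0,T=0): P(S|T) = (3/16)/(3/16) = 1;  -(3/16)·log₂(1) = 0.0000
  (S=1,T=1): P(S|T) = (1/2)/(1/2) = 1;  -(1/2)·log₂(1) = 0.0000
  (S=2,T=2): P(S|T) = (5/16)/(5/16) = 1;  -(5/16)·log₂(1) = 0.0000
H(S|T) = 0.0000 + 0.0000 + 0.0000
  = 0.0000 bits

H(S,T) = H(T) + H(S|T) = 1.4772 + 0.0000 = 1.4772 bits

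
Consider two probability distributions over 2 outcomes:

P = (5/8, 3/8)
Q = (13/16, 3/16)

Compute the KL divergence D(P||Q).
D(P||Q) = Σ P(i) log₂(P(i)/Q(i))
  i=0: (5/8) × log₂((5/8)/(13/16)) = (5/8) × log₂(10/13) = -0.2366
  i=1: (3/8) × log₂((3/8)/(3/16)) = (3/8) × log₂(2) = 0.3750
D(P||Q) = -0.2366 + 0.3750
  = 0.1384 bits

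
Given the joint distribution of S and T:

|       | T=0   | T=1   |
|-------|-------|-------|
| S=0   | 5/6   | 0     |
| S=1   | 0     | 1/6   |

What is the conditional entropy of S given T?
Marginal P(T) (column sums):
  P(T=0) = 5/6 + 0 = 5/6
  P(T=1) = 0 + 1/6 = 1/6

H(S|T) = -Σ P(S,T)·log₂ P(S|T), where P(S|T) = P(S,T) / P(T)
  (cells with P(S,T) = 0 contribute 0)
  (S=0,T=0): P(S|T) = (5/6)/(5/6) = 1;  -(5/6)·log₂(1) = 0.0000
  (S=1,T=1): P(S|T) = (1/6)/(1/6) = 1;  -(1/6)·log₂(1) = 0.0000
H(S|T) = 0.0000 + 0.0000
  = 0.0000 bits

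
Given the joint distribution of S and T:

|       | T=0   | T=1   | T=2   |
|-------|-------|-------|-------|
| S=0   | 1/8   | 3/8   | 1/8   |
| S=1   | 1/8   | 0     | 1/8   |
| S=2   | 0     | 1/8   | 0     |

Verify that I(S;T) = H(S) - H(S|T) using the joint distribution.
Left side, from I(S;T) = H(S) + H(T) - H(S,T):
Marginal P(S) (row sums):
  P(S=0) = 1/8 + 3/8 + 1/8 = 5/8
  P(S=1) = 1/8 + 0 + 1/8 = 1/4
  P(S=2) = 0 + 1/8 + 0 = 1/8
Marginal P(T) (column sums):
  P(T=0) = 1/8 + 1/8 + 0 = 1/4
  P(T=1) = 3/8 + 0 + 1/8 = 1/2
  P(T=2) = 1/8 + 1/8 + 0 = 1/4

H(S) = -[(5/8)·log₂(5/8) + (1/4)·log₂(1/4) + (1/8)·log₂(1/8)]
  = 0.4238 + 0.5000 + 0.3750
  = 1.2988 bits
H(T) = -[(1/4)·log₂(1/4) + (1/2)·log₂(1/2) + (1/4)·log₂(1/4)]
  = 0.5000 + 0.5000 + 0.5000
  = 1.5000 bits
H(S,T) = -[(1/8)·log₂(1/8) + (3/8)·log₂(3/8) + (1/8)·log₂(1/8) + (1/8)·log₂(1/8) + (1/8)·log₂(1/8) + (1/8)·log₂(1/8)]
  = 0.3750 + 0.5306 + 0.3750 + 0.3750 + 0.3750 + 0.3750
  = 2.4056 bits

I(S;T) = H(S) + H(T) - H(S,T)
  = 1.2988 + 1.5000 - 2.4056
  = 0.3932 bits

Right side, with H(S|T) computed directly from the conditional probabilities:
H(S|T) = -Σ P(S,T)·log₂ P(S|T), where P(S|T) = P(S,T) / P(T)
  (cells with P(S,T) = 0 contribute 0)
  (S=0,T=0): P(S|T) = (1/8)/(1/4) = 1/2;  -(1/8)·log₂(1/2) = 0.1250
  (S=0,T=1): P(S|T) = (3/8)/(1/2) = 3/4;  -(3/8)·log₂(3/4) = 0.1556
  (S=0,T=2): P(S|T) = (1/8)/(1/4) = 1/2;  -(1/8)·log₂(1/2) = 0.1250
  (S=1,T=0): P(S|T) = (1/8)/(1/4) = 1/2;  -(1/8)·log₂(1/2) = 0.1250
  (S=1,T=2): P(S|T) = (1/8)/(1/4) = 1/2;  -(1/8)·log₂(1/2) = 0.1250
  (S=2,T=1): P(S|T) = (1/8)/(1/2) = 1/4;  -(1/8)·log₂(1/4) = 0.2500
H(S|T) = 0.1250 + 0.1556 + 0.1250 + 0.1250 + 0.1250 + 0.2500
  = 0.9056 bits
H(S) - H(S|T) = 1.2988 - 0.9056 = 0.3932 bits

Both sides equal 0.3932 bits, so I(S;T) = H(S) - H(S|T) ✓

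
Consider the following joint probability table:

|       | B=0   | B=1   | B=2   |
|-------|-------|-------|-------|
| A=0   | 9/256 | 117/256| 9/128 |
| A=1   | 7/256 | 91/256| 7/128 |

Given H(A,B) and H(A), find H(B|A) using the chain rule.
From the chain rule: H(A,B) = H(A) + H(B|A)
Therefore: H(B|A) = H(A,B) - H(A)

H(A,B) = -[(9/256)·log₂(9/256) + (117/256)·log₂(117/256) + (9/128)·log₂(9/128) + (7/256)·log₂(7/256) + (91/256)·log₂(91/256) + (7/128)·log₂(7/128)]
  = 0.1698 + 0.5163 + 0.2693 + 0.1420 + 0.5304 + 0.2293
  = 1.8571 bits
Marginal P(A) (row sums):
  P(A=0) = 9/256 + 117/256 + 9/128 = 9/16
  P(A=1) = 7/256 + 91/256 + 7/128 = 7/16
H(A) = -[(9/16)·log₂(9/16) + (7/16)·log₂(7/16)]
  = 0.4669 + 0.5218
  = 0.9887 bits

H(B|A) = 1.8571 - 0.9887 = 0.8684 bits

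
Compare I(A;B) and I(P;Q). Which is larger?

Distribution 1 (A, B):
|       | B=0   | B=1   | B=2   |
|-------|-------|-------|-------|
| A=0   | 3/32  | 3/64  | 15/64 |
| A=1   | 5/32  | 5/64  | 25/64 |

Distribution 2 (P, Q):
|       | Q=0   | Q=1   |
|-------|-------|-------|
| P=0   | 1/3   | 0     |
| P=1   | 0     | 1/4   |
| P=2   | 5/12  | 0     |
Distribution 1 (A, B):
Marginal P(A) (row sums):
  P(A=0) = 3/32 + 3/64 + 15/64 = 3/8
  P(A=1) = 5/32 + 5/64 + 25/64 = 5/8
Marginal P(B) (column sums):
  P(B=0) = 3/32 + 5/32 = 1/4
  P(B=1) = 3/64 + 5/64 = 1/8
  P(B=2) = 15/64 + 25/64 = 5/8

H(A) = -[(3/8)·log₂(3/8) + (5/8)·log₂(5/8)]
  = 0.5306 + 0.4238
  = 0.9544 bits
H(B) = -[(1/4)·log₂(1/4) + (1/8)·log₂(1/8) + (5/8)·log₂(5/8)]
  = 0.5000 + 0.3750 + 0.4238
  = 1.2988 bits
H(A,B) = -[(3/32)·log₂(3/32) + (3/64)·log₂(3/64) + (15/64)·log₂(15/64) + (5/32)·log₂(5/32) + (5/64)·log₂(5/64) + (25/64)·log₂(25/64)]
  = 0.3202 + 0.2070 + 0.4906 + 0.4184 + 0.2873 + 0.5297
  = 2.2532 bits

I(A;B) = H(A) + H(B) - H(A,B)
  = 0.9544 + 1.2988 - 2.2532
  = 0.0000 bits

Distribution 2 (P, Q):
Marginal P(P) (row sums):
  P(P=0) = 1/3 + 0 = 1/3
  P(P=1) = 0 + 1/4 = 1/4
  P(P=2) = 5/12 + 0 = 5/12
Marginal P(Q) (column sums):
  P(Q=0) = 1/3 + 0 + 5/12 = 3/4
  P(Q=1) = 0 + 1/4 + 0 = 1/4

H(P) = -[(1/3)·log₂(1/3) + (1/4)·log₂(1/4) + (5/12)·log₂(5/12)]
  = 0.5283 + 0.5000 + 0.5263
  = 1.5546 bits
H(Q) = -[(3/4)·log₂(3/4) + (1/4)·log₂(1/4)]
  = 0.3113 + 0.5000
  = 0.8113 bits
H(P,Q) = -[(1/3)·log₂(1/3) + (1/4)·log₂(1/4) + (5/12)·log₂(5/12)]
  = 0.5283 + 0.5000 + 0.5263
  = 1.5546 bits

I(P;Q) = H(P) + H(Q) - H(P,Q)
  = 1.5546 + 0.8113 - 1.5546
  = 0.8113 bits

I(P;Q) = 0.8113 bits > I(A;B) = 0.0000 bits, so (P, Q) has the higher mutual information (stronger dependence).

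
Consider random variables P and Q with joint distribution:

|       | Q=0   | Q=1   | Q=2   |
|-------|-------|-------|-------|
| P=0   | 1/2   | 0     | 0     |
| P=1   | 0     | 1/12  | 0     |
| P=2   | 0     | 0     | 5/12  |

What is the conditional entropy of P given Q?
Marginal P(Q) (column sums):
  P(Q=0) = 1/2 + 0 + 0 = 1/2
  P(Q=1) = 0 + 1/12 + 0 = 1/12
  P(Q=2) = 0 + 0 + 5/12 = 5/12

H(P|Q) = -Σ P(P,Q)·log₂ P(P|Q), where P(P|Q) = P(P,Q) / P(Q)
  (cells with P(P,Q) = 0 contribute 0)
  (P=0,Q=0): P(P|Q) = (1/2)/(1/2) = 1;  -(1/2)·log₂(1) = 0.0000
  (P=1,Q=1): P(P|Q) = (1/12)/(1/12) = 1;  -(1/12)·log₂(1) = 0.0000
  (P=2,Q=2): P(P|Q) = (5/12)/(5/12) = 1;  -(5/12)·log₂(1) = 0.0000
H(P|Q) = 0.0000 + 0.0000 + 0.0000
  = 0.0000 bits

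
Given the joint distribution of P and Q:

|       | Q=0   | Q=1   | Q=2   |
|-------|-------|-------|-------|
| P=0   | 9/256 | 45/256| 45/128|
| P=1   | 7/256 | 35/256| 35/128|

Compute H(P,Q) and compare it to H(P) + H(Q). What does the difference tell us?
Marginal P(P) (row sums):
  P(P=0) = 9/256 + 45/256 + 45/128 = 9/16
  P(P=1) = 7/256 + 35/256 + 35/128 = 7/16
Marginal P(Q) (column sums):
  P(Q=0) = 9/256 + 7/256 = 1/16
  P(Q=1) = 45/256 + 35/256 = 5/16
  P(Q=2) = 45/128 + 35/128 = 5/8

H(P,Q) = -[(9/256)·log₂(9/256) + (45/256)·log₂(45/256) + (45/128)·log₂(45/128) + (7/256)·log₂(7/256) + (35/256)·log₂(35/256) + (35/128)·log₂(35/128)]
  = 0.1698 + 0.4409 + 0.5302 + 0.1420 + 0.3925 + 0.5115
  = 2.1869 bits
H(P) = -[(9/16)·log₂(9/16) + (7/16)·log₂(7/16)]
  = 0.4669 + 0.5218
  = 0.9887 bits
H(Q) = -[(1/16)·log₂(1/16) + (5/16)·log₂(5/16) + (5/8)·log₂(5/8)]
  = 0.2500 + 0.5244 + 0.4238
  = 1.1982 bits

H(P) + H(Q) = 0.9887 + 1.1982 = 2.1869 bits
Difference: H(P) + H(Q) - H(P,Q) = 2.1869 - 2.1869 = 0.0000 bits = I(P;Q)

The difference is the mutual information; it is 0 here, so P and Q are independent (the joint entropy equals the sum of the marginal entropies).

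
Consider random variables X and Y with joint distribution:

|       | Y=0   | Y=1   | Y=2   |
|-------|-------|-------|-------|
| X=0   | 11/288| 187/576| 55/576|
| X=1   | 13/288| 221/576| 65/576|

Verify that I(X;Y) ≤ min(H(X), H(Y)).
Marginal P(X) (row sums):
  P(X=0) = 11/288 + 187/576 + 55/576 = 11/24
  P(X=1) = 13/288 + 221/576 + 65/576 = 13/24
Marginal P(Y) (column sums):
  P(Y=0) = 11/288 + 13/288 = 1/12
  P(Y=1) = 187/576 + 221/576 = 17/24
  P(Y=2) = 55/576 + 65/576 = 5/24

H(X) = -[(11/24)·log₂(11/24) + (13/24)·log₂(13/24)]
  = 0.5159 + 0.4791
  = 0.9950 bits
H(Y) = -[(1/12)·log₂(1/12) + (17/24)·log₂(17/24) + (5/24)·log₂(5/24)]
  = 0.2987 + 0.3524 + 0.4715
  = 1.1226 bits
H(X,Y) = -[(11/288)·log₂(11/288) + (187/576)·log₂(187/576) + (55/576)·log₂(55/576) + (13/288)·log₂(13/288) + (221/576)·log₂(221/576) + (65/576)·log₂(65/576)]
  = 0.1799 + 0.5269 + 0.3236 + 0.2017 + 0.5303 + 0.3552
  = 2.1176 bits

I(X;Y) = H(X) + H(Y) - H(X,Y)
  = 0.9950 + 1.1226 - 2.1176
  = 0.0000 bits

min(H(X), H(Y)) = min(0.9950, 1.1226) = 0.9950 bits
Since 0.0000 ≤ 0.9950, the bound is satisfied ✓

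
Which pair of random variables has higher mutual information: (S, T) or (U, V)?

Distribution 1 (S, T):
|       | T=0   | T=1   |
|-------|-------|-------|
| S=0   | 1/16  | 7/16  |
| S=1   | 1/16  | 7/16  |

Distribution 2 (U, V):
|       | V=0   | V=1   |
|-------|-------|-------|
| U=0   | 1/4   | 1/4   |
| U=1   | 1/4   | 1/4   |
Distribution 1 (S, T):
Marginal P(S) (row sums):
  P(S=0) = 1/16 + 7/16 = 1/2
  P(S=1) = 1/16 + 7/16 = 1/2
Marginal P(T) (column sums):
  P(T=0) = 1/16 + 1/16 = 1/8
  P(T=1) = 7/16 + 7/16 = 7/8

H(S) = -[(1/2)·log₂(1/2) + (1/2)·log₂(1/2)]
  = 0.5000 + 0.5000
  = 1.0000 bits
H(T) = -[(1/8)·log₂(1/8) + (7/8)·log₂(7/8)]
  = 0.3750 + 0.1686
  = 0.5436 bits
H(S,T) = -[(1/16)·log₂(1/16) + (7/16)·log₂(7/16) + (1/16)·log₂(1/16) + (7/16)·log₂(7/16)]
  = 0.2500 + 0.5218 + 0.2500 + 0.5218
  = 1.5436 bits

I(S;T) = H(S) + H(T) - H(S,T)
  = 1.0000 + 0.5436 - 1.5436
  = 0.0000 bits

Distribution 2 (U, V):
Marginal P(U) (row sums):
  P(U=0) = 1/4 + 1/4 = 1/2
  P(U=1) = 1/4 + 1/4 = 1/2
Marginal P(V) (column sums):
  P(V=0) = 1/4 + 1/4 = 1/2
  P(V=1) = 1/4 + 1/4 = 1/2

H(U) = -[(1/2)·log₂(1/2) + (1/2)·log₂(1/2)]
  = 0.5000 + 0.5000
  = 1.0000 bits
H(V) = -[(1/2)·log₂(1/2) + (1/2)·log₂(1/2)]
  = 0.5000 + 0.5000
  = 1.0000 bits
H(U,V) = -[(1/4)·log₂(1/4) + (1/4)·log₂(1/4) + (1/4)·log₂(1/4) + (1/4)·log₂(1/4)]
  = 0.5000 + 0.5000 + 0.5000 + 0.5000
  = 2.0000 bits

I(U;V) = H(U) + H(V) - H(U,V)
  = 1.0000 + 1.0000 - 2.0000
  = 0.0000 bits

Both joint tables factor as the product of their marginals, so I(S;T) = I(U;V) = 0 bits: neither is larger (both pairs are independent).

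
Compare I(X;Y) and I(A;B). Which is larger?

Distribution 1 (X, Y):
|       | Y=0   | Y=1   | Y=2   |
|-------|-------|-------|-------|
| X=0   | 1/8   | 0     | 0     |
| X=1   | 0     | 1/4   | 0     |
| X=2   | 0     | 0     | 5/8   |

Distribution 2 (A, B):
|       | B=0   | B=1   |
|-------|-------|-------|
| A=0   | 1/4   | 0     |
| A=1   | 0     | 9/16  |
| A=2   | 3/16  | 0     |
Distribution 1 (X, Y):
Marginal P(X) (row sums):
  P(X=0) = 1/8 + 0 + 0 = 1/8
  P(X=1) = 0 + 1/4 + 0 = 1/4
  P(X=2) = 0 + 0 + 5/8 = 5/8
Marginal P(Y) (column sums):
  P(Y=0) = 1/8 + 0 + 0 = 1/8
  P(Y=1) = 0 + 1/4 + 0 = 1/4
  P(Y=2) = 0 + 0 + 5/8 = 5/8

H(X) = -[(1/8)·log₂(1/8) + (1/4)·log₂(1/4) + (5/8)·log₂(5/8)]
  = 0.3750 + 0.5000 + 0.4238
  = 1.2988 bits
H(Y) = -[(1/8)·log₂(1/8) + (1/4)·log₂(1/4) + (5/8)·log₂(5/8)]
  = 0.3750 + 0.5000 + 0.4238
  = 1.2988 bits
H(X,Y) = -[(1/8)·log₂(1/8) + (1/4)·log₂(1/4) + (5/8)·log₂(5/8)]
  = 0.3750 + 0.5000 + 0.4238
  = 1.2988 bits

I(X;Y) = H(X) + H(Y) - H(X,Y)
  = 1.2988 + 1.2988 - 1.2988
  = 1.2988 bits

Distribution 2 (A, B):
Marginal P(A) (row sums):
  P(A=0) = 1/4 + 0 = 1/4
  P(A=1) = 0 + 9/16 = 9/16
  P(A=2) = 3/16 + 0 = 3/16
Marginal P(B) (column sums):
  P(B=0) = 1/4 + 0 + 3/16 = 7/16
  P(B=1) = 0 + 9/16 + 0 = 9/16

H(A) = -[(1/4)·log₂(1/4) + (9/16)·log₂(9/16) + (3/16)·log₂(3/16)]
  = 0.5000 + 0.4669 + 0.4528
  = 1.4197 bits
H(B) = -[(7/16)·log₂(7/16) + (9/16)·log₂(9/16)]
  = 0.5218 + 0.4669
  = 0.9887 bits
H(A,B) = -[(1/4)·log₂(1/4) + (9/16)·log₂(9/16) + (3/16)·log₂(3/16)]
  = 0.5000 + 0.4669 + 0.4528
  = 1.4197 bits

I(A;B) = H(A) + H(B) - H(A,B)
  = 1.4197 + 0.9887 - 1.4197
  = 0.9887 bits

I(X;Y) = 1.2988 bits > I(A;B) = 0.9887 bits, so (X, Y) has the higher mutual information (stronger dependence).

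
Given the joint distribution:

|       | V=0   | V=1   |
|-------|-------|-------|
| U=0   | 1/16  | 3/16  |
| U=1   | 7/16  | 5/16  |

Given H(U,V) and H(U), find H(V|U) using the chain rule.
From the chain rule: H(U,V) = H(U) + H(V|U)
Therefore: H(V|U) = H(U,V) - H(U)

H(U,V) = -[(1/16)·log₂(1/16) + (3/16)·log₂(3/16) + (7/16)·log₂(7/16) + (5/16)·log₂(5/16)]
  = 0.2500 + 0.4528 + 0.5218 + 0.5244
  = 1.7490 bits
Marginal P(U) (row sums):
  P(U=0) = 1/16 + 3/16 = 1/4
  P(U=1) = 7/16 + 5/16 = 3/4
H(U) = -[(1/4)·log₂(1/4) + (3/4)·log₂(3/4)]
  = 0.5000 + 0.3113
  = 0.8113 bits

H(V|U) = 1.7490 - 0.8113 = 0.9377 bits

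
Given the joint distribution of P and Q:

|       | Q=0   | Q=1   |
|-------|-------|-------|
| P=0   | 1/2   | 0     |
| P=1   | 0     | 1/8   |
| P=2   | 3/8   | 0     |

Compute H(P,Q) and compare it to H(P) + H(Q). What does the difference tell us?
Marginal P(P) (row sums):
  P(P=0) = 1/2 + 0 = 1/2
  P(P=1) = 0 + 1/8 = 1/8
  P(P=2) = 3/8 + 0 = 3/8
Marginal P(Q) (column sums):
  P(Q=0) = 1/2 + 0 + 3/8 = 7/8
  P(Q=1) = 0 + 1/8 + 0 = 1/8

H(P,Q) = -[(1/2)·log₂(1/2) + (1/8)·log₂(1/8) + (3/8)·log₂(3/8)]
  = 0.5000 + 0.3750 + 0.5306
  = 1.4056 bits
H(P) = -[(1/2)·log₂(1/2) + (1/8)·log₂(1/8) + (3/8)·log₂(3/8)]
  = 0.5000 + 0.3750 + 0.5306
  = 1.4056 bits
H(Q) = -[(7/8)·log₂(7/8) + (1/8)·log₂(1/8)]
  = 0.1686 + 0.3750
  = 0.5436 bits

H(P) + H(Q) = 1.4056 + 0.5436 = 1.9492 bits
Difference: H(P) + H(Q) - H(P,Q) = 1.9492 - 1.4056 = 0.5436 bits = I(P;Q)

The difference is the mutual information; it is positive here, so P and Q are dependent (knowing one reduces uncertainty about the other by 0.5436 bits).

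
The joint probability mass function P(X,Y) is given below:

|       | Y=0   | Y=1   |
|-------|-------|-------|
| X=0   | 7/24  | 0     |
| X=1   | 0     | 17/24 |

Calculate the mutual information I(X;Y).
Marginal P(X) (row sums):
  P(X=0) = 7/24 + 0 = 7/24
  P(X=1) = 0 + 17/24 = 17/24
Marginal P(Y) (column sums):
  P(Y=0) = 7/24 + 0 = 7/24
  P(Y=1) = 0 + 17/24 = 17/24

H(X) = -[(7/24)·log₂(7/24) + (17/24)·log₂(17/24)]
  = 0.5185 + 0.3524
  = 0.8709 bits
H(Y) = -[(7/24)·log₂(7/24) + (17/24)·log₂(17/24)]
  = 0.5185 + 0.3524
  = 0.8709 bits
H(X,Y) = -[(7/24)·log₂(7/24) + (17/24)·log₂(17/24)]
  = 0.5185 + 0.3524
  = 0.8709 bits

I(X;Y) = H(X) + H(Y) - H(X,Y)
  = 0.8709 + 0.8709 - 0.8709
  = 0.8709 bits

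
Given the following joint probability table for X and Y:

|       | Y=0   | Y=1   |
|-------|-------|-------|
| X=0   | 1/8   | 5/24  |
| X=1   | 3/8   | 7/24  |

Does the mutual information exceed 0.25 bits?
Marginal P(X) (row sums):
  P(X=0) = 1/8 + 5/24 = 1/3
  P(X=1) = 3/8 + 7/24 = 2/3
Marginal P(Y) (column sums):
  P(Y=0) = 1/8 + 3/8 = 1/2
  P(Y=1) = 5/24 + 7/24 = 1/2

H(X) = -[(1/3)·log₂(1/3) + (2/3)·log₂(2/3)]
  = 0.5283 + 0.3900
  = 0.9183 bits
H(Y) = -[(1/2)·log₂(1/2) + (1/2)·log₂(1/2)]
  = 0.5000 + 0.5000
  = 1.0000 bits
H(X,Y) = -[(1/8)·log₂(1/8) + (5/24)·log₂(5/24) + (3/8)·log₂(3/8) + (7/24)·log₂(7/24)]
  = 0.3750 + 0.4715 + 0.5306 + 0.5185
  = 1.8956 bits

I(X;Y) = H(X) + H(Y) - H(X,Y)
  = 0.9183 + 1.0000 - 1.8956
  = 0.0227 bits

No. I(X;Y) = 0.0227 bits, which is ≤ 0.25 bits.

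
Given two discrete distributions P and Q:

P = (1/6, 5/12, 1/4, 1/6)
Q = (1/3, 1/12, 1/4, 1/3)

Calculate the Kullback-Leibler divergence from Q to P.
D(P||Q) = Σ P(i) log₂(P(i)/Q(i))
  i=0: (1/6) × log₂((1/6)/(1/3)) = (1/6) × log₂(1/2) = -0.1667
  i=1: (5/12) × log₂((5/12)/(1/12)) = (5/12) × log₂(5) = 0.9675
  i=2: (1/4) × log₂((1/4)/(1/4)) = (1/4) × log₂(1) = 0.0000
  i=3: (1/6) × log₂((1/6)/(1/3)) = (1/6) × log₂(1/2) = -0.1667
D(P||Q) = -0.1667 + 0.9675 + 0.0000 - 0.1667
  = 0.6341 bits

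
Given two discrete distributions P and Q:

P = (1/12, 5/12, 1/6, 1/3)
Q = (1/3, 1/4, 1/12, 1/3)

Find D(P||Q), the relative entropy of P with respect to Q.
D(P||Q) = Σ P(i) log₂(P(i)/Q(i))
  i=0: (1/12) × log₂((1/12)/(1/3)) = (1/12) × log₂(1/4) = -0.1667
  i=1: (5/12) × log₂((5/12)/(1/4)) = (5/12) × log₂(5/3) = 0.3071
  i=2: (1/6) × log₂((1/6)/(1/12)) = (1/6) × log₂(2) = 0.1667
  i=3: (1/3) × log₂((1/3)/(1/3)) = (1/3) × log₂(1) = 0.0000
D(P||Q) = -0.1667 + 0.3071 + 0.1667 + 0.0000
  = 0.3071 bits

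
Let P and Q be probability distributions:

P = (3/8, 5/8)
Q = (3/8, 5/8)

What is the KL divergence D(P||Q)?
D(P||Q) = Σ P(i) log₂(P(i)/Q(i))
  i=0: (3/8) × log₂((3/8)/(3/8)) = (3/8) × log₂(1) = 0.0000
  i=1: (5/8) × log₂((5/8)/(5/8)) = (5/8) × log₂(1) = 0.0000
D(P||Q) = 0.0000 + 0.0000
  = 0.0000 bits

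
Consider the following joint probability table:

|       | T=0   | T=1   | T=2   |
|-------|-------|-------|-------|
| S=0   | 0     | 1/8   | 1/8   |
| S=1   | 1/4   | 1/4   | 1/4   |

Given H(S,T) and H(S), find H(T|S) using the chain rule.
From the chain rule: H(S,T) = H(S) + H(T|S)
Therefore: H(T|S) = H(S,T) - H(S)

H(S,T) = -[(1/8)·log₂(1/8) + (1/8)·log₂(1/8) + (1/4)·log₂(1/4) + (1/4)·log₂(1/4) + (1/4)·log₂(1/4)]
  = 0.3750 + 0.3750 + 0.5000 + 0.5000 + 0.5000
  = 2.2500 bits
Marginal P(S) (row sums):
  P(S=0) = 0 + 1/8 + 1/8 = 1/4
  P(S=1) = 1/4 + 1/4 + 1/4 = 3/4
H(S) = -[(1/4)·log₂(1/4) + (3/4)·log₂(3/4)]
  = 0.5000 + 0.3113
  = 0.8113 bits

H(T|S) = 2.2500 - 0.8113 = 1.4387 bits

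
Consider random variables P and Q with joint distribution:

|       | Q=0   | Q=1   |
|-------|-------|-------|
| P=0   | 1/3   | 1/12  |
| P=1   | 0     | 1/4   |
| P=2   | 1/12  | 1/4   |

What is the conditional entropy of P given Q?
Marginal P(Q) (column sums):
  P(Q=0) = 1/3 + 0 + 1/12 = 5/12
  P(Q=1) = 1/12 + 1/4 + 1/4 = 7/12

H(P|Q) = -Σ P(P,Q)·log₂ P(P|Q), where P(P|Q) = P(P,Q) / P(Q)
  (cells with P(P,Q) = 0 contribute 0)
  (P=0,Q=0): P(P|Q) = (1/3)/(5/12) = 4/5;  -(1/3)·log₂(4/5) = 0.1073
  (P=0,Q=1): P(P|Q) = (1/12)/(7/12) = 1/7;  -(1/12)·log₂(1/7) = 0.2339
  (P=1,Q=1): P(P|Q) = (1/4)/(7/12) = 3/7;  -(1/4)·log₂(3/7) = 0.3056
  (P=2,Q=0): P(P|Q) = (1/12)/(5/12) = 1/5;  -(1/12)·log₂(1/5) = 0.1935
  (P=2,Q=1): P(P|Q) = (1/4)/(7/12) = 3/7;  -(1/4)·log₂(3/7) = 0.3056
H(P|Q) = 0.1073 + 0.2339 + 0.3056 + 0.1935 + 0.3056
  = 1.1459 bits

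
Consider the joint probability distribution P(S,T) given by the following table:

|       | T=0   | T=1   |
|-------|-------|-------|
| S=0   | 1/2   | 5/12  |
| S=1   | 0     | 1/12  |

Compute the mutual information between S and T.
Marginal P(S) (row sums):
  P(S=0) = 1/2 + 5/12 = 11/12
  P(S=1) = 0 + 1/12 = 1/12
Marginal P(T) (column sums):
  P(T=0) = 1/2 + 0 = 1/2
  P(T=1) = 5/12 + 1/12 = 1/2

H(S) = -[(11/12)·log₂(11/12) + (1/12)·log₂(1/12)]
  = 0.1151 + 0.2987
  = 0.4138 bits
H(T) = -[(1/2)·log₂(1/2) + (1/2)·log₂(1/2)]
  = 0.5000 + 0.5000
  = 1.0000 bits
H(S,T) = -[(1/2)·log₂(1/2) + (5/12)·log₂(5/12) + (1/12)·log₂(1/12)]
  = 0.5000 + 0.5263 + 0.2987
  = 1.3250 bits

I(S;T) = H(S) + H(T) - H(S,T)
  = 0.4138 + 1.0000 - 1.3250
  = 0.0888 bits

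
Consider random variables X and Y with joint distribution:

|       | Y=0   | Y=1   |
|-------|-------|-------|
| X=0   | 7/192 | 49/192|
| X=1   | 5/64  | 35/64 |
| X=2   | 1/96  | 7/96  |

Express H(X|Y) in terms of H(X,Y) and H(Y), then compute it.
H(X|Y) = H(X,Y) - H(Y)

Marginal P(Y) (column sums):
  P(Y=0) = 7/192 + 5/64 + 1/96 = 1/8
  P(Y=1) = 49/192 + 35/64 + 7/96 = 7/8

H(X,Y) = -[(7/192)·log₂(7/192) + (49/192)·log₂(49/192) + (5/64)·log₂(5/64) + (35/64)·log₂(35/64) + (1/96)·log₂(1/96) + (7/96)·log₂(7/96)]
  = 0.1742 + 0.5028 + 0.2873 + 0.4762 + 0.0686 + 0.2755
  = 1.7846 bits
H(Y) = -[(1/8)·log₂(1/8) + (7/8)·log₂(7/8)]
  = 0.3750 + 0.1686
  = 0.5436 bits

H(X|Y) = 1.7846 - 0.5436 = 1.2410 bits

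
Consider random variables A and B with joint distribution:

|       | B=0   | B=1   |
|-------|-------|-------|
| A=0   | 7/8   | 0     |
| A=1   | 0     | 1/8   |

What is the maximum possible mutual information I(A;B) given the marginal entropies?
The upper bound on mutual information is I(A;B) ≤ min(H(A), H(B)).

Marginal P(A) (row sums):
  P(A=0) = 7/8 + 0 = 7/8
  P(A=1) = 0 + 1/8 = 1/8
Marginal P(B) (column sums):
  P(B=0) = 7/8 + 0 = 7/8
  P(B=1) = 0 + 1/8 = 1/8

H(A) = -[(7/8)·log₂(7/8) + (1/8)·log₂(1/8)]
  = 0.1686 + 0.3750
  = 0.5436 bits
H(B) = -[(7/8)·log₂(7/8) + (1/8)·log₂(1/8)]
  = 0.1686 + 0.3750
  = 0.5436 bits

Maximum possible I(A;B) = min(0.5436, 0.5436) = 0.5436 bits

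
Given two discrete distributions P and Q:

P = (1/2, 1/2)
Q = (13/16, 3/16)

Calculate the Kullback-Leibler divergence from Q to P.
D(P||Q) = Σ P(i) log₂(P(i)/Q(i))
  i=0: (1/2) × log₂((1/2)/(13/16)) = (1/2) × log₂(8/13) = -0.3502
  i=1: (1/2) × log₂((1/2)/(3/16)) = (1/2) × log₂(8/3) = 0.7075
D(P||Q) = -0.3502 + 0.7075
  = 0.3573 bits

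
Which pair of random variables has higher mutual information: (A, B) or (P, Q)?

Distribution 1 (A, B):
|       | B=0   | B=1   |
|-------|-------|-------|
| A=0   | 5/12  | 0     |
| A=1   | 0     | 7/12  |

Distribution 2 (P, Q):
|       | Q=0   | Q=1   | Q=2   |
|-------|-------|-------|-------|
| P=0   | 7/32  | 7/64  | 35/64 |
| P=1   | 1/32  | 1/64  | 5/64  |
Distribution 1 (A, B):
Marginal P(A) (row sums):
  P(A=0) = 5/12 + 0 = 5/12
  P(A=1) = 0 + 7/12 = 7/12
Marginal P(B) (column sums):
  P(B=0) = 5/12 + 0 = 5/12
  P(B=1) = 0 + 7/12 = 7/12

H(A) = -[(5/12)·log₂(5/12) + (7/12)·log₂(7/12)]
  = 0.5263 + 0.4536
  = 0.9799 bits
H(B) = -[(5/12)·log₂(5/12) + (7/12)·log₂(7/12)]
  = 0.5263 + 0.4536
  = 0.9799 bits
H(A,B) = -[(5/12)·log₂(5/12) + (7/12)·log₂(7/12)]
  = 0.5263 + 0.4536
  = 0.9799 bits

I(A;B) = H(A) + H(B) - H(A,B)
  = 0.9799 + 0.9799 - 0.9799
  = 0.9799 bits

Distribution 2 (P, Q):
Marginal P(P) (row sums):
  P(P=0) = 7/32 + 7/64 + 35/64 = 7/8
  P(P=1) = 1/32 + 1/64 + 5/64 = 1/8
Marginal P(Q) (column sums):
  P(Q=0) = 7/32 + 1/32 = 1/4
  P(Q=1) = 7/64 + 1/64 = 1/8
  P(Q=2) = 35/64 + 5/64 = 5/8

H(P) = -[(7/8)·log₂(7/8) + (1/8)·log₂(1/8)]
  = 0.1686 + 0.3750
  = 0.5436 bits
H(Q) = -[(1/4)·log₂(1/4) + (1/8)·log₂(1/8) + (5/8)·log₂(5/8)]
  = 0.5000 + 0.3750 + 0.4238
  = 1.2988 bits
H(P,Q) = -[(7/32)·log₂(7/32) + (7/64)·log₂(7/64) + (35/64)·log₂(35/64) + (1/32)·log₂(1/32) + (1/64)·log₂(1/64) + (5/64)·log₂(5/64)]
  = 0.4796 + 0.3492 + 0.4762 + 0.1563 + 0.0938 + 0.2873
  = 1.8424 bits

I(P;Q) = H(P) + H(Q) - H(P,Q)
  = 0.5436 + 1.2988 - 1.8424
  = 0.0000 bits

I(A;B) = 0.9799 bits > I(P;Q) = 0.0000 bits, so (A, B) has the higher mutual information (stronger dependence).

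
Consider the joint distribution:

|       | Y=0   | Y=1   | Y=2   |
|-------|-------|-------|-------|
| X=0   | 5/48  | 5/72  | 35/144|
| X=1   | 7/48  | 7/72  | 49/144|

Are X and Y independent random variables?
Marginal P(X) (row sums):
  P(X=0) = 5/48 + 5/72 + 35/144 = 5/12
  P(X=1) = 7/48 + 7/72 + 49/144 = 7/12
Marginal P(Y) (column sums):
  P(Y=0) = 5/48 + 7/48 = 1/4
  P(Y=1) = 5/72 + 7/72 = 1/6
  P(Y=2) = 35/144 + 49/144 = 7/12

X and Y are independent iff P(X=i,Y=j) = P(X=i)·P(Y=j) for every cell.
  P(X=0)·P(Y=0) = 5/12 × 1/4 = 5/48 = P(X=0,Y=0) ✓
  P(X=0)·P(Y=1) = 5/12 × 1/6 = 5/72 = P(X=0,Y=1) ✓
  P(X=0)·P(Y=2) = 5/12 × 7/12 = 35/144 = P(X=0,Y=2) ✓
  P(X=1)·P(Y=0) = 7/12 × 1/4 = 7/48 = P(X=1,Y=0) ✓
  P(X=1)·P(Y=1) = 7/12 × 1/6 = 7/72 = P(X=1,Y=1) ✓
  P(X=1)·P(Y=2) = 7/12 × 7/12 = 49/144 = P(X=1,Y=2) ✓

Yes, X and Y are independent: every cell factors, so I(X;Y) = 0 bits.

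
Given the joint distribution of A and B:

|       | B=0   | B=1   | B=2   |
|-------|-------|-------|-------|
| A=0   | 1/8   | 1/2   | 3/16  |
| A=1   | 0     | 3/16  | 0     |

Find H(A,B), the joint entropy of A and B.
H(A,B) = -Σ P(A,B) log₂ P(A,B), summed over the non-zero cells:
H(A,B) = -[(1/8)·log₂(1/8) + (1/2)·log₂(1/2) + (3/16)·log₂(3/16) + (3/16)·log₂(3/16)]
  = 0.3750 + 0.5000 + 0.4528 + 0.4528
  = 1.7806 bits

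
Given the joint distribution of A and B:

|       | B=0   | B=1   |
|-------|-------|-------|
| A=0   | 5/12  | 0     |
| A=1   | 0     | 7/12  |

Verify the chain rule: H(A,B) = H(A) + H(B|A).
Left side:
H(A,B) = -[(5/12)·log₂(5/12) + (7/12)·log₂(7/12)]
  = 0.5263 + 0.4536
  = 0.9799 bits

Right side:
Marginal P(A) (row sums):
  P(A=0) = 5/12 + 0 = 5/12
  P(A=1) = 0 + 7/12 = 7/12
H(A) = -[(5/12)·log₂(5/12) + (7/12)·log₂(7/12)]
  = 0.5263 + 0.4536
  = 0.9799 bits
H(B|A) = -Σ P(A,B)·log₂ P(B|A), where P(B|A) = P(A,B) / P(A)
  (cells with P(A,B) = 0 contribute 0)
  (A=0,B=0): P(B|A) = (5/12)/(5/12) = 1;  -(5/12)·log₂(1) = 0.0000
  (A=1,B=1): P(B|A) = (7/12)/(7/12) = 1;  -(7/12)·log₂(1) = 0.0000
H(B|A) = 0.0000 + 0.0000
  = 0.0000 bits
H(A) + H(B|A) = 0.9799 + 0.0000 = 0.9799 bits

Both sides equal 0.9799 bits, so the chain rule holds ✓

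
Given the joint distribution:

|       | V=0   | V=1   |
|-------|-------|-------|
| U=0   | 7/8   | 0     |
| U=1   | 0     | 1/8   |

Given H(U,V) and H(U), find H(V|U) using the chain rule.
From the chain rule: H(U,V) = H(U) + H(V|U)
Therefore: H(V|U) = H(U,V) - H(U)

H(U,V) = -[(7/8)·log₂(7/8) + (1/8)·log₂(1/8)]
  = 0.1686 + 0.3750
  = 0.5436 bits
Marginal P(U) (row sums):
  P(U=0) = 7/8 + 0 = 7/8
  P(U=1) = 0 + 1/8 = 1/8
H(U) = -[(7/8)·log₂(7/8) + (1/8)·log₂(1/8)]
  = 0.1686 + 0.3750
  = 0.5436 bits

H(V|U) = 0.5436 - 0.5436 = 0.0000 bits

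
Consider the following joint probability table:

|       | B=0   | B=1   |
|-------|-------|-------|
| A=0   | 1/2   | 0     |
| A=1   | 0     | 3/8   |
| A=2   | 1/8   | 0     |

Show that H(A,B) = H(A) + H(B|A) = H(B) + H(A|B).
Marginal P(A) (row sums):
  P(A=0) = 1/2 + 0 = 1/2
  P(A=1) = 0 + 3/8 = 3/8
  P(A=2) = 1/8 + 0 = 1/8
Marginal P(B) (column sums):
  P(B=0) = 1/2 + 0 + 1/8 = 5/8
  P(B=1) = 0 + 3/8 + 0 = 3/8

Decomposition 1: H(A) + H(B|A)
H(A) = -[(1/2)·log₂(1/2) + (3/8)·log₂(3/8) + (1/8)·log₂(1/8)]
  = 0.5000 + 0.5306 + 0.3750
  = 1.4056 bits
H(B|A) = -Σ P(A,B)·log₂ P(B|A), where P(B|A) = P(A,B) / P(A)
  (cells with P(A,B) = 0 contribute 0)
  (A=0,B=0): P(B|A) = (1/2)/(1/2) = 1;  -(1/2)·log₂(1) = 0.0000
  (A=1,B=1): P(B|A) = (3/8)/(3/8) = 1;  -(3/8)·log₂(1) = 0.0000
  (A=2,B=0): P(B|A) = (1/8)/(1/8) = 1;  -(1/8)·log₂(1) = 0.0000
H(B|A) = 0.0000 + 0.0000 + 0.0000
  = 0.0000 bits
H(A) + H(B|A) = 1.4056 + 0.0000 = 1.4056 bits

Decomposition 2: H(B) + H(A|B)
H(B) = -[(5/8)·log₂(5/8) + (3/8)·log₂(3/8)]
  = 0.4238 + 0.5306
  = 0.9544 bits
H(A|B) = -Σ P(A,B)·log₂ P(A|B), where P(A|B) = P(A,B) / P(B)
  (cells with P(A,B) = 0 contribute 0)
  (A=0,B=0): P(A|B) = (1/2)/(5/8) = 4/5;  -(1/2)·log₂(4/5) = 0.1610
  (A=1,B=1): P(A|B) = (3/8)/(3/8) = 1;  -(3/8)·log₂(1) = 0.0000
  (A=2,B=0): P(A|B) = (1/8)/(5/8) = 1/5;  -(1/8)·log₂(1/5) = 0.2902
H(A|B) = 0.1610 + 0.0000 + 0.2902
  = 0.4512 bits
H(B) + H(A|B) = 0.9544 + 0.4512 = 1.4056 bits

Direct computation of the joint entropy:
H(A,B) = -[(1/2)·log₂(1/2) + (3/8)·log₂(3/8) + (1/8)·log₂(1/8)]
  = 0.5000 + 0.5306 + 0.3750
  = 1.4056 bits

All three agree: H(A,B) = 1.4056 bits ✓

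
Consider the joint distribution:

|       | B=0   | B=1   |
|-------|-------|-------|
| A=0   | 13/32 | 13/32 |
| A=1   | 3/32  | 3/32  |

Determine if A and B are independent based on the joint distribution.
Marginal P(A) (row sums):
  P(A=0) = 13/32 + 13/32 = 13/16
  P(A=1) = 3/32 + 3/32 = 3/16
Marginal P(B) (column sums):
  P(B=0) = 13/32 + 3/32 = 1/2
  P(B=1) = 13/32 + 3/32 = 1/2

A and B are independent iff P(A=i,B=j) = P(A=i)·P(B=j) for every cell.
  P(A=0)·P(B=0) = 13/16 × 1/2 = 13/32 = P(A=0,B=0) ✓
  P(A=0)·P(B=1) = 13/16 × 1/2 = 13/32 = P(A=0,B=1) ✓
  P(A=1)·P(B=0) = 3/16 × 1/2 = 3/32 = P(A=1,B=0) ✓
  P(A=1)·P(B=1) = 3/16 × 1/2 = 3/32 = P(A=1,B=1) ✓

Yes, A and B are independent: every cell factors, so I(A;B) = 0 bits.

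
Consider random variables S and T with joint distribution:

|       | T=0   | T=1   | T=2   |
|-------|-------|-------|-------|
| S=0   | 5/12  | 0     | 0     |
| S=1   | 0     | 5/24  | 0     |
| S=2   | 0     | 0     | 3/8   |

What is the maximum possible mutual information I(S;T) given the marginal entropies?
The upper bound on mutual information is I(S;T) ≤ min(H(S), H(T)).

Marginal P(S) (row sums):
  P(S=0) = 5/12 + 0 + 0 = 5/12
  P(S=1) = 0 + 5/24 + 0 = 5/24
  P(S=2) = 0 + 0 + 3/8 = 3/8
Marginal P(T) (column sums):
  P(T=0) = 5/12 + 0 + 0 = 5/12
  P(T=1) = 0 + 5/24 + 0 = 5/24
  P(T=2) = 0 + 0 + 3/8 = 3/8

H(S) = -[(5/12)·log₂(5/12) + (5/24)·log₂(5/24) + (3/8)·log₂(3/8)]
  = 0.5263 + 0.4715 + 0.5306
  = 1.5284 bits
H(T) = -[(5/12)·log₂(5/12) + (5/24)·log₂(5/24) + (3/8)·log₂(3/8)]
  = 0.5263 + 0.4715 + 0.5306
  = 1.5284 bits

Maximum possible I(S;T) = min(1.5284, 1.5284) = 1.5284 bits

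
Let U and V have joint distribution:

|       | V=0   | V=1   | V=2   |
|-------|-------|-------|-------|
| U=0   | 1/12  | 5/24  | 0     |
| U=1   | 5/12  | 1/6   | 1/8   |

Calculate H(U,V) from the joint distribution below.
H(U,V) = -Σ P(U,V) log₂ P(U,V), summed over the non-zero cells:
H(U,V) = -[(1/12)·log₂(1/12) + (5/24)·log₂(5/24) + (5/12)·log₂(5/12) + (1/6)·log₂(1/6) + (1/8)·log₂(1/8)]
  = 0.2987 + 0.4715 + 0.5263 + 0.4308 + 0.3750
  = 2.1023 bits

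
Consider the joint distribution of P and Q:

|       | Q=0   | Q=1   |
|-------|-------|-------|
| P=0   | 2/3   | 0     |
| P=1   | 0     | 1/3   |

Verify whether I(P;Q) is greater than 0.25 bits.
Marginal P(P) (row sums):
  P(P=0) = 2/3 + 0 = 2/3
  P(P=1) = 0 + 1/3 = 1/3
Marginal P(Q) (column sums):
  P(Q=0) = 2/3 + 0 = 2/3
  P(Q=1) = 0 + 1/3 = 1/3

H(P) = -[(2/3)·log₂(2/3) + (1/3)·log₂(1/3)]
  = 0.3900 + 0.5283
  = 0.9183 bits
H(Q) = -[(2/3)·log₂(2/3) + (1/3)·log₂(1/3)]
  = 0.3900 + 0.5283
  = 0.9183 bits
H(P,Q) = -[(2/3)·log₂(2/3) + (1/3)·log₂(1/3)]
  = 0.3900 + 0.5283
  = 0.9183 bits

I(P;Q) = H(P) + H(Q) - H(P,Q)
  = 0.9183 + 0.9183 - 0.9183
  = 0.9183 bits

Yes. I(P;Q) = 0.9183 bits, which is > 0.25 bits.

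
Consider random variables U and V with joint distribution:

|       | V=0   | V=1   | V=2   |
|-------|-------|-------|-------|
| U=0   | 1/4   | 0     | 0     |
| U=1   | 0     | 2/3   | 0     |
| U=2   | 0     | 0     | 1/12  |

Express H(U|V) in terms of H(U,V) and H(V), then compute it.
H(U|V) = H(U,V) - H(V)

Marginal P(V) (column sums):
  P(V=0) = 1/4 + 0 + 0 = 1/4
  P(V=1) = 0 + 2/3 + 0 = 2/3
  P(V=2) = 0 + 0 + 1/12 = 1/12

H(U,V) = -[(1/4)·log₂(1/4) + (2/3)·log₂(2/3) + (1/12)·log₂(1/12)]
  = 0.5000 + 0.3900 + 0.2987
  = 1.1887 bits
H(V) = -[(1/4)·log₂(1/4) + (2/3)·log₂(2/3) + (1/12)·log₂(1/12)]
  = 0.5000 + 0.3900 + 0.2987
  = 1.1887 bits

H(U|V) = 1.1887 - 1.1887 = 0.0000 bits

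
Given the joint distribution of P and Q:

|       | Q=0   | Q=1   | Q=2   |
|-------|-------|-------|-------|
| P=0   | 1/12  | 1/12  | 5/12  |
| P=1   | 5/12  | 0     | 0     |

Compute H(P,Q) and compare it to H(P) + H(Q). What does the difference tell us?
Marginal P(P) (row sums):
  P(P=0) = 1/12 + 1/12 + 5/12 = 7/12
  P(P=1) = 5/12 + 0 + 0 = 5/12
Marginal P(Q) (column sums):
  P(Q=0) = 1/12 + 5/12 = 1/2
  P(Q=1) = 1/12 + 0 = 1/12
  P(Q=2) = 5/12 + 0 = 5/12

H(P,Q) = -[(1/12)·log₂(1/12) + (1/12)·log₂(1/12) + (5/12)·log₂(5/12) + (5/12)·log₂(5/12)]
  = 0.2987 + 0.2987 + 0.5263 + 0.5263
  = 1.6500 bits
H(P) = -[(7/12)·log₂(7/12) + (5/12)·log₂(5/12)]
  = 0.4536 + 0.5263
  = 0.9799 bits
H(Q) = -[(1/2)·log₂(1/2) + (1/12)·log₂(1/12) + (5/12)·log₂(5/12)]
  = 0.5000 + 0.2987 + 0.5263
  = 1.3250 bits

H(P) + H(Q) = 0.9799 + 1.3250 = 2.3049 bits
Difference: H(P) + H(Q) - H(P,Q) = 2.3049 - 1.6500 = 0.6549 bits = I(P;Q)

The difference is the mutual information; it is positive here, so P and Q are dependent (knowing one reduces uncertainty about the other by 0.6549 bits).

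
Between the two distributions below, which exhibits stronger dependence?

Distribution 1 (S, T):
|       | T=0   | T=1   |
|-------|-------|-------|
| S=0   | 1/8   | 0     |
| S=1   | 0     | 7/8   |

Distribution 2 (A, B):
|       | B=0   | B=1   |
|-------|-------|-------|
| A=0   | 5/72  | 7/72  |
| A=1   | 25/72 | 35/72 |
Distribution 1 (S, T):
Marginal P(S) (row sums):
  P(S=0) = 1/8 + 0 = 1/8
  P(S=1) = 0 + 7/8 = 7/8
Marginal P(T) (column sums):
  P(T=0) = 1/8 + 0 = 1/8
  P(T=1) = 0 + 7/8 = 7/8

H(S) = -[(1/8)·log₂(1/8) + (7/8)·log₂(7/8)]
  = 0.3750 + 0.1686
  = 0.5436 bits
H(T) = -[(1/8)·log₂(1/8) + (7/8)·log₂(7/8)]
  = 0.3750 + 0.1686
  = 0.5436 bits
H(S,T) = -[(1/8)·log₂(1/8) + (7/8)·log₂(7/8)]
  = 0.3750 + 0.1686
  = 0.5436 bits

I(S;T) = H(S) + H(T) - H(S,T)
  = 0.5436 + 0.5436 - 0.5436
  = 0.5436 bits

Distribution 2 (A, B):
Marginal P(A) (row sums):
  P(A=0) = 5/72 + 7/72 = 1/6
  P(A=1) = 25/72 + 35/72 = 5/6
Marginal P(B) (column sums):
  P(B=0) = 5/72 + 25/72 = 5/12
  P(B=1) = 7/72 + 35/72 = 7/12

H(A) = -[(1/6)·log₂(1/6) + (5/6)·log₂(5/6)]
  = 0.4308 + 0.2192
  = 0.6500 bits
H(B) = -[(5/12)·log₂(5/12) + (7/12)·log₂(7/12)]
  = 0.5263 + 0.4536
  = 0.9799 bits
H(A,B) = -[(5/72)·log₂(5/72) + (7/72)·log₂(7/72) + (25/72)·log₂(25/72) + (35/72)·log₂(35/72)]
  = 0.2672 + 0.3269 + 0.5299 + 0.5059
  = 1.6299 bits

I(A;B) = H(A) + H(B) - H(A,B)
  = 0.6500 + 0.9799 - 1.6299
  = 0.0000 bits

I(S;T) = 0.5436 bits > I(A;B) = 0.0000 bits, so (S, T) has the higher mutual information (stronger dependence).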